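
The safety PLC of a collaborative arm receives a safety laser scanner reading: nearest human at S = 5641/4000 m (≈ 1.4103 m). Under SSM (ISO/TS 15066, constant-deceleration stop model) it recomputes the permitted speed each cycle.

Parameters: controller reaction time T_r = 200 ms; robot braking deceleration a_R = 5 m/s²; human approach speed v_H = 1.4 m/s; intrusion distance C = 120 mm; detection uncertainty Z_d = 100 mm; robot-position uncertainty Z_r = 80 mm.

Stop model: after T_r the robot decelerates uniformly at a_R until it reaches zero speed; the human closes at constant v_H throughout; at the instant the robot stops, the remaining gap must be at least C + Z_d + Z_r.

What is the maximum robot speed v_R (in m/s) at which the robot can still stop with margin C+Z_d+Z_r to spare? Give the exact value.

at the boundary: (1/10)·v² + (12/25)·v + (-3321/4000) = 0
  disc = (12/25)² − 4·(1/10)·(-3321/4000) = 9/16 ; √disc = 3/4
  v_R = (−(12/25) + 3/4) / (2·(1/10)) = 27/20 m/s
check:
braking lasts T_s = (27/20)/5 = 0.2700 s
robot in T_r: 1.3500·0.2000 = 0.2700 m
braking distance = 1.3500²/(2·5.0000) = 0.1822 m
person approaches 1.4000·(0.2000+0.2700) = 0.6580 m
C+Z_d+Z_r = 0.1200+0.1000+0.0800 = 0.3000 m
sum ≈ 0.2700+0.1822+0.6580+0.3000 ≈ 1.4103 m = S ✓

v_R_max = 27/20 m/s = 1.3500 m/s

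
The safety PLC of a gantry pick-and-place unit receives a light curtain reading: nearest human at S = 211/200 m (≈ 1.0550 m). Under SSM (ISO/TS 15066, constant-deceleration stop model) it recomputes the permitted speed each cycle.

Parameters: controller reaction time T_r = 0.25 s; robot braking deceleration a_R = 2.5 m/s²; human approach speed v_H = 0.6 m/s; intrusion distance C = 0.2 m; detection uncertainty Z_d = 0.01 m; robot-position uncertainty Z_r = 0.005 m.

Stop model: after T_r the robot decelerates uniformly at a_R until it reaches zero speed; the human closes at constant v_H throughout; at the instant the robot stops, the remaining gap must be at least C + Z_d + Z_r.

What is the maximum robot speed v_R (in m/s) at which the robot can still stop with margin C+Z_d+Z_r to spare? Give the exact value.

v_R_max = 1 m/s = 1.0000 m/s

collect terms ⇒ (1/5)·v_R² + (49/100)·v_R + (-69/100) = 0
  disc = (49/100)² − 4·(1/5)·(-69/100) = 7921/10000 ; √disc = 89/100
  v_R = (−(49/100) + 89/100) / (2·(1/5)) = 1 m/s
check:
T_s = v_R/a_R = 1/(5/2) = 0.4000 s
reaction-phase robot travel = 1.0000·0.2500 = 0.2500 m
robot covers 1.0000·0.4000 − ½·2.5000·0.4000² = 0.2000 m while stopping
person approaches 0.6000·(0.2500+0.4000) = 0.3900 m
residual clearance needed = 0.2000+0.0100+0.0050 = 0.2150 m
sum ≈ 0.2500+0.2000+0.3900+0.2150 ≈ 1.0550 m = S ✓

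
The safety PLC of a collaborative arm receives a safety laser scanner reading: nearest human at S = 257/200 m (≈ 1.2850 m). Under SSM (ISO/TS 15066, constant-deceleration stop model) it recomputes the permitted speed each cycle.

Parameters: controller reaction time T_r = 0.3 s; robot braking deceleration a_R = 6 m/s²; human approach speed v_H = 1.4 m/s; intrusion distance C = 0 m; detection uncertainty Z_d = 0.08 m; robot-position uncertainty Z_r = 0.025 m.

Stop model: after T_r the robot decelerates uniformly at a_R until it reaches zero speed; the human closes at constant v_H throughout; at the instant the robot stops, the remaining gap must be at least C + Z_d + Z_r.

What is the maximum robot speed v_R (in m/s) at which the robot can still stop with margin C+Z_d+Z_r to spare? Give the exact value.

v_R_max = 6/5 m/s = 1.2000 m/s

collect terms ⇒ (1/12)·v_R² + (8/15)·v_R + (-19/25) = 0
  disc = (8/15)² − 4·(1/12)·(-19/25) = 121/225 ; √disc = 11/15
  v_R = (−(8/15) + 11/15) / (2·(1/12)) = 6/5 m/s
check:
T_s = v_R/a_R = (6/5)/6 = 0.2000 s
robot in T_r: 1.2000·0.3000 = 0.3600 m
robot under decel: 1.2000²/(2·6.0000) = 0.1200 m
human closes 1.4000·0.5000 = 0.7000 m
C+Z_d+Z_r = 0.0000+0.0800+0.0250 = 0.1050 m
sum ≈ 0.3600+0.1200+0.7000+0.1050 ≈ 1.2850 m = S ✓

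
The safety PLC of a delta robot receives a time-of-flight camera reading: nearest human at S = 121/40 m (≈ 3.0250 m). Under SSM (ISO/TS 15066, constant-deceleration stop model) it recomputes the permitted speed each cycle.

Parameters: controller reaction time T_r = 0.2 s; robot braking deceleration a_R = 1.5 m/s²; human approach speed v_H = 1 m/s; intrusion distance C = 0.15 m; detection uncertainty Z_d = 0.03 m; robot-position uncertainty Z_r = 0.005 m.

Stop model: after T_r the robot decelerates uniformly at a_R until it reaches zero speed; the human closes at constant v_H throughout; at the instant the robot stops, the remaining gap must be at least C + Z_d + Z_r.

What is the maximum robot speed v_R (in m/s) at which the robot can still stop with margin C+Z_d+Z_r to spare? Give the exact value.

v_R_max = 9/5 m/s = 1.8000 m/s

at the boundary: (1/3)·v² + (13/15)·v + (-66/25) = 0
  disc = (13/15)² − 4·(1/3)·(-66/25) = 961/225 ; √disc = 31/15
  v_R = (−(13/15) + 31/15) / (2·(1/3)) = 9/5 m/s
check:
braking lasts T_s = (9/5)/(3/2) = 1.2000 s
robot covers v_R·T_r = 1.8000·0.2000 = 0.3600 m before braking
robot covers 1.8000·1.2000 − ½·1.5000·1.2000² = 1.0800 m while stopping
person approaches 1.0000·(0.2000+1.2000) = 1.4000 m
margins: 0.1500+0.0300+0.0050 = 0.1850 m
sum ≈ 0.3600+1.0800+1.4000+0.1850 ≈ 3.0250 m = S ✓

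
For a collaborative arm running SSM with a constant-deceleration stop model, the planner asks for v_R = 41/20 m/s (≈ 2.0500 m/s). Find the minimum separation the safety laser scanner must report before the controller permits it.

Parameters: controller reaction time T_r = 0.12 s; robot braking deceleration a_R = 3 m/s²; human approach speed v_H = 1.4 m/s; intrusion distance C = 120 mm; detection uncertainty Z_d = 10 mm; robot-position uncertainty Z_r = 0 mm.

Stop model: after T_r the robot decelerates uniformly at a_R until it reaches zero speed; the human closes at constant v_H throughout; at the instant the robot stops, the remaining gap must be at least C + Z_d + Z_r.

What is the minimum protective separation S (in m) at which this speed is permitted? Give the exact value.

T_s = v_R/a_R = (41/20)/3 = 0.6833 s
robot covers v_R·T_r = 2.0500·0.1200 = 0.2460 m before braking
braking distance = 2.0500²/(2·3.0000) = 0.7004 m
person approaches 1.4000·(0.1200+0.6833) = 1.1247 m
margins: 0.1200+0.0100+0.0000 = 0.1300 m
S_min ≈ 0.2460+0.7004+1.1247+0.1300  ⇒  S_min = 26413/12000 m

S_min = 26413/12000 m = 2.2011 m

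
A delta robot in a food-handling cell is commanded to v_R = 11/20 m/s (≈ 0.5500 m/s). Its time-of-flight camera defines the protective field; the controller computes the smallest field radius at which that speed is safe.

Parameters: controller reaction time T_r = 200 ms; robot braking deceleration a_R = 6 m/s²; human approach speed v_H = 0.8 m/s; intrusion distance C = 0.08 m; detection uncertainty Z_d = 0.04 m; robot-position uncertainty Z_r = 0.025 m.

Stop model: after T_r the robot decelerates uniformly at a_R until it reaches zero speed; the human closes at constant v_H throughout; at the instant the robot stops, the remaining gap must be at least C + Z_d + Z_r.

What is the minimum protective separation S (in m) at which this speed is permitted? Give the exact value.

T_s = v_R/a_R = (11/20)/6 = 0.0917 s
robot in T_r: 0.5500·0.2000 = 0.1100 m
robot under decel: 0.5500²/(2·6.0000) = 0.0252 m
human over T_r+T_s: 0.8000·(0.2000+0.0917) = 0.2333 m
C+Z_d+Z_r = 0.0800+0.0400+0.0250 = 0.1450 m
S_min ≈ 0.1100+0.0252+0.2333+0.1450  ⇒  S_min = 493/960 m

S_min = 493/960 m = 0.5135 m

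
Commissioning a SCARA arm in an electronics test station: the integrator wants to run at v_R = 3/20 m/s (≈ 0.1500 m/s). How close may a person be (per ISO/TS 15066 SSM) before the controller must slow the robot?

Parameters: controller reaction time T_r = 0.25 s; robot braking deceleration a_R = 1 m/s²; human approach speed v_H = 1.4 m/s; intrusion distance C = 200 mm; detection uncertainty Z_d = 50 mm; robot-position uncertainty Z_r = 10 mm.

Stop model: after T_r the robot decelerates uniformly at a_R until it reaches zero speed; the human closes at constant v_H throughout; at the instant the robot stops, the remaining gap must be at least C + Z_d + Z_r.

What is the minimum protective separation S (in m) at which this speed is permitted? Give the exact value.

braking lasts T_s = (3/20)/1 = 0.1500 s
robot in T_r: 0.1500·0.2500 = 0.0375 m
robot under decel: 0.1500²/(2·1.0000) = 0.0112 m
human closes 1.4000·0.4000 = 0.5600 m
margins: 0.2000+0.0500+0.0100 = 0.2600 m
S_min ≈ 0.0375+0.0112+0.5600+0.2600  ⇒  S_min = 139/160 m

S_min = 139/160 m = 0.8688 m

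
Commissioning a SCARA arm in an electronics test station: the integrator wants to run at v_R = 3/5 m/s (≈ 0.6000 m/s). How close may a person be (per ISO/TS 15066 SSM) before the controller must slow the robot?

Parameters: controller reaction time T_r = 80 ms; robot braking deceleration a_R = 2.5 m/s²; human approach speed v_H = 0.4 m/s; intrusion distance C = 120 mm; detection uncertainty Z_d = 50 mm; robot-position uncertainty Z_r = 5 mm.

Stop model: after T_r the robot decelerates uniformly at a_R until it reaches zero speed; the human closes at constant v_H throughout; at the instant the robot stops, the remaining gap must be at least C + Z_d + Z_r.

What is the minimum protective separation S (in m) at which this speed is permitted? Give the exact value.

S_min = 423/1000 m = 0.4230 m

stop time T_s = (3/5)/(5/2) = 0.2400 s
reaction-phase robot travel = 0.6000·0.0800 = 0.0480 m
robot covers 0.6000·0.2400 − ½·2.5000·0.2400² = 0.0720 m while stopping
person approaches 0.4000·(0.0800+0.2400) = 0.1280 m
residual clearance needed = 0.1200+0.0500+0.0050 = 0.1750 m
S_min ≈ 0.0480+0.0720+0.1280+0.1750  ⇒  S_min = 423/1000 m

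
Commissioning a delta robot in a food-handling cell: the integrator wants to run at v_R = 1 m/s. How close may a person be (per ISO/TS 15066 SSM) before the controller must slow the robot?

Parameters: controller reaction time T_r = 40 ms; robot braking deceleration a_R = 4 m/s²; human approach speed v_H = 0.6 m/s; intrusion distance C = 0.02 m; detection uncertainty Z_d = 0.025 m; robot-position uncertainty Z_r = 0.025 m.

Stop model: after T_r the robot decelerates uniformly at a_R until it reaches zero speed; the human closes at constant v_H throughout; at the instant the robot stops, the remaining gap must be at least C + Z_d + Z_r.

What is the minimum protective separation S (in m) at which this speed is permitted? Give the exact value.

T_s = v_R/a_R = 1/4 = 0.2500 s
robot in T_r: 1.0000·0.0400 = 0.0400 m
robot covers 1.0000·0.2500 − ½·4.0000·0.2500² = 0.1250 m while stopping
human closes 0.6000·0.2900 = 0.1740 m
C+Z_d+Z_r = 0.0200+0.0250+0.0250 = 0.0700 m
S_min ≈ 0.0400+0.1250+0.1740+0.0700  ⇒  S_min = 409/1000 m

S_min = 409/1000 m = 0.4090 m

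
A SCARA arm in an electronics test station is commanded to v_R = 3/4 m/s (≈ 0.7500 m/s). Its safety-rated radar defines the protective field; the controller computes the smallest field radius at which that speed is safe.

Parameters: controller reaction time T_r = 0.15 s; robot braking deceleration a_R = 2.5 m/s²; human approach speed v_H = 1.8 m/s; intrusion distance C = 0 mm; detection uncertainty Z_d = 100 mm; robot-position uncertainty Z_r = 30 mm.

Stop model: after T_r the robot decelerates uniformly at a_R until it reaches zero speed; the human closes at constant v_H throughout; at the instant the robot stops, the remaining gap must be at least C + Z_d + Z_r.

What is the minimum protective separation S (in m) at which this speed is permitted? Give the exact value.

S_min = 233/200 m = 1.1650 m

stop time T_s = (3/4)/(5/2) = 0.3000 s
robot covers v_R·T_r = 0.7500·0.1500 = 0.1125 m before braking
braking distance = 0.7500²/(2·2.5000) = 0.1125 m
person approaches 1.8000·(0.1500+0.3000) = 0.8100 m
margins: 0.0000+0.1000+0.0300 = 0.1300 m
S_min ≈ 0.1125+0.1125+0.8100+0.1300  ⇒  S_min = 233/200 m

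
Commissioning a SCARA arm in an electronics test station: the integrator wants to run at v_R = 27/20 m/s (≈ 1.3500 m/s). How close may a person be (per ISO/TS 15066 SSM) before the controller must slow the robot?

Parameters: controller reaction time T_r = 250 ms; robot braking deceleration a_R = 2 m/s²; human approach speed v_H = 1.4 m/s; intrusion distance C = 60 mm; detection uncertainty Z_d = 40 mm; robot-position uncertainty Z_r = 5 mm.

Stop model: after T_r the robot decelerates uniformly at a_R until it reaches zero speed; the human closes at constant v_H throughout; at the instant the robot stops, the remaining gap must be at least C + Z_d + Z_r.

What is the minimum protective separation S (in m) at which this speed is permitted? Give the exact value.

stop time T_s = (27/20)/2 = 0.6750 s
robot in T_r: 1.3500·0.2500 = 0.3375 m
robot under decel: 1.3500²/(2·2.0000) = 0.4556 m
person approaches 1.4000·(0.2500+0.6750) = 1.2950 m
residual clearance needed = 0.0600+0.0400+0.0050 = 0.1050 m
S_min ≈ 0.3375+0.4556+1.2950+0.1050  ⇒  S_min = 3509/1600 m

S_min = 3509/1600 m = 2.1931 m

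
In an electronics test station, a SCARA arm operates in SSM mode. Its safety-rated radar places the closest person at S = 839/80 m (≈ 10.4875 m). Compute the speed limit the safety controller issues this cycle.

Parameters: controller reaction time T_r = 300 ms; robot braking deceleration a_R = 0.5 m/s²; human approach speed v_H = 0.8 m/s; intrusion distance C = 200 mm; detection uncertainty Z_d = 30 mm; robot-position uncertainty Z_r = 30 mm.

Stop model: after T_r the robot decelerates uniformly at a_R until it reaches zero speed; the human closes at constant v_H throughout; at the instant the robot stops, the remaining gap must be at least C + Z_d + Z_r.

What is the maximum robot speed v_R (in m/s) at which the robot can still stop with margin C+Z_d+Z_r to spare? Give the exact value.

v_R_max = 47/20 m/s = 2.3500 m/s

collect terms ⇒ (1)·v_R² + (19/10)·v_R + (-799/80) = 0
  disc = (19/10)² − 4·(1)·(-799/80) = 1089/25 ; √disc = 33/5
  v_R = (−(19/10) + 33/5) / (2·(1)) = 47/20 m/s
check:
stop time T_s = (47/20)/(1/2) = 4.7000 s
robot covers v_R·T_r = 2.3500·0.3000 = 0.7050 m before braking
robot under decel: 2.3500²/(2·0.5000) = 5.5225 m
human over T_r+T_s: 0.8000·(0.3000+4.7000) = 4.0000 m
C+Z_d+Z_r = 0.2000+0.0300+0.0300 = 0.2600 m
sum ≈ 0.7050+5.5225+4.0000+0.2600 ≈ 10.4875 m = S ✓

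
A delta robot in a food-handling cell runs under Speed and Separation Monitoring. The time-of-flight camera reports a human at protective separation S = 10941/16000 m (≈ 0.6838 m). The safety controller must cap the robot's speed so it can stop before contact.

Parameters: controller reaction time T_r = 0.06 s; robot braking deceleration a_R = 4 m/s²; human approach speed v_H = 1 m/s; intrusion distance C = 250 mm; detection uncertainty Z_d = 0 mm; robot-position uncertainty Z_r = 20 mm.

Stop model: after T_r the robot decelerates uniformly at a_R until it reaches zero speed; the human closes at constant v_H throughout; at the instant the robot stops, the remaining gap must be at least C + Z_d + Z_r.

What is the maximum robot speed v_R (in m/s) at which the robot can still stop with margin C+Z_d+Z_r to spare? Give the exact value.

collect terms ⇒ (1/8)·v_R² + (31/100)·v_R + (-5661/16000) = 0
  disc = (31/100)² − 4·(1/8)·(-5661/16000) = 43681/160000 ; √disc = 209/400
  v_R = (−(31/100) + 209/400) / (2·(1/8)) = 17/20 m/s
check:
T_s = v_R/a_R = (17/20)/4 = 0.2125 s
reaction-phase robot travel = 0.8500·0.0600 = 0.0510 m
robot covers 0.8500·0.2125 − ½·4.0000·0.2125² = 0.0903 m while stopping
human over T_r+T_s: 1.0000·(0.0600+0.2125) = 0.2725 m
margins: 0.2500+0.0000+0.0200 = 0.2700 m
sum ≈ 0.0510+0.0903+0.2725+0.2700 ≈ 0.6838 m = S ✓

v_R_max = 17/20 m/s = 0.8500 m/s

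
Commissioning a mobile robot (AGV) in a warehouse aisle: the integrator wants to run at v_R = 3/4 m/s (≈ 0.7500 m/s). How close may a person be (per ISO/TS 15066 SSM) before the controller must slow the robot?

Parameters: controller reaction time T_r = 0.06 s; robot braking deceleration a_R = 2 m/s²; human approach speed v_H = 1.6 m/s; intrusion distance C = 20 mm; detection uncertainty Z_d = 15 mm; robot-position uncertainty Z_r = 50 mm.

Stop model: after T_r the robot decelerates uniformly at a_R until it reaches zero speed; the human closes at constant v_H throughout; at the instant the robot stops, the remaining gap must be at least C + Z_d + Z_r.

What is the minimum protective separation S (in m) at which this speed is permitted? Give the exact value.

S_min = 7733/8000 m = 0.9666 m

braking lasts T_s = (3/4)/2 = 0.3750 s
reaction-phase robot travel = 0.7500·0.0600 = 0.0450 m
robot covers 0.7500·0.3750 − ½·2.0000·0.3750² = 0.1406 m while stopping
human over T_r+T_s: 1.6000·(0.0600+0.3750) = 0.6960 m
residual clearance needed = 0.0200+0.0150+0.0500 = 0.0850 m
S_min ≈ 0.0450+0.1406+0.6960+0.0850  ⇒  S_min = 7733/8000 m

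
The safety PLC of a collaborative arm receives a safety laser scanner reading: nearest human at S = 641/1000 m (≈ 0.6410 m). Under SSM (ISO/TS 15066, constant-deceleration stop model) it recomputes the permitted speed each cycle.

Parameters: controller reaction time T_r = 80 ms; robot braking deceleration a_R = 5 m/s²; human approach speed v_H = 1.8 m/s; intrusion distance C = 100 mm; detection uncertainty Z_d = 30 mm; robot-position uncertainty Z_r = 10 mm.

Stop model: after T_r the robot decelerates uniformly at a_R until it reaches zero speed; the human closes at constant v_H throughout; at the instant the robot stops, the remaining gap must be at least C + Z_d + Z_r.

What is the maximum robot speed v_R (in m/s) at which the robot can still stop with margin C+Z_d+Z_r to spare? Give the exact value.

collect terms ⇒ (1/10)·v_R² + (11/25)·v_R + (-357/1000) = 0
  disc = (11/25)² − 4·(1/10)·(-357/1000) = 841/2500 ; √disc = 29/50
  v_R = (−(11/25) + 29/50) / (2·(1/10)) = 7/10 m/s
check:
braking lasts T_s = (7/10)/5 = 0.1400 s
robot covers v_R·T_r = 0.7000·0.0800 = 0.0560 m before braking
robot covers 0.7000·0.1400 − ½·5.0000·0.1400² = 0.0490 m while stopping
human over T_r+T_s: 1.8000·(0.0800+0.1400) = 0.3960 m
margins: 0.1000+0.0300+0.0100 = 0.1400 m
sum ≈ 0.0560+0.0490+0.3960+0.1400 ≈ 0.6410 m = S ✓

v_R_max = 7/10 m/s = 0.7000 m/s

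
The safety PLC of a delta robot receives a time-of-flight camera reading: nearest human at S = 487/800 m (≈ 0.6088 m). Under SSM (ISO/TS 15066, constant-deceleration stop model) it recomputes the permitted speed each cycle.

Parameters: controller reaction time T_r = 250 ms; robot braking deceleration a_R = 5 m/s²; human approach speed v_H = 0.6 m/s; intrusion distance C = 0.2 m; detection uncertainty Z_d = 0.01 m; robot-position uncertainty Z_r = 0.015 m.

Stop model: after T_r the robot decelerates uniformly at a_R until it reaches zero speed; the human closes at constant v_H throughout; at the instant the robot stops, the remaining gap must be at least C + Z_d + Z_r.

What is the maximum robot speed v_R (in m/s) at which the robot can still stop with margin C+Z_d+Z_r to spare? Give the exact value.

at the boundary: (1/10)·v² + (37/100)·v + (-187/800) = 0
  disc = (37/100)² − 4·(1/10)·(-187/800) = 144/625 ; √disc = 12/25
  v_R = (−(37/100) + 12/25) / (2·(1/10)) = 11/20 m/s
check:
T_s = v_R/a_R = (11/20)/5 = 0.1100 s
robot in T_r: 0.5500·0.2500 = 0.1375 m
robot covers 0.5500·0.1100 − ½·5.0000·0.1100² = 0.0302 m while stopping
human over T_r+T_s: 0.6000·(0.2500+0.1100) = 0.2160 m
residual clearance needed = 0.2000+0.0100+0.0150 = 0.2250 m
sum ≈ 0.1375+0.0302+0.2160+0.2250 ≈ 0.6088 m = S ✓

v_R_max = 11/20 m/s = 0.5500 m/s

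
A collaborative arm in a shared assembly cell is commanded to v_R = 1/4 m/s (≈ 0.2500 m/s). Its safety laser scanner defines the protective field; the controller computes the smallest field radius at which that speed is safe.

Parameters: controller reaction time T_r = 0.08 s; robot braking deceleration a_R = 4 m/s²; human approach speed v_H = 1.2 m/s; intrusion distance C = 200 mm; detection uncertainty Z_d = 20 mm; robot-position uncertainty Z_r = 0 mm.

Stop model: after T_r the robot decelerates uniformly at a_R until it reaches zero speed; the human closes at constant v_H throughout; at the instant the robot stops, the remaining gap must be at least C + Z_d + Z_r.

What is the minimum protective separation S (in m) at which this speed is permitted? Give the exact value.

T_s = v_R/a_R = (1/4)/4 = 0.0625 s
robot covers v_R·T_r = 0.2500·0.0800 = 0.0200 m before braking
braking distance = 0.2500²/(2·4.0000) = 0.0078 m
human closes 1.2000·0.1425 = 0.1710 m
margins: 0.2000+0.0200+0.0000 = 0.2200 m
S_min ≈ 0.0200+0.0078+0.1710+0.2200  ⇒  S_min = 6701/16000 m

S_min = 6701/16000 m = 0.4188 m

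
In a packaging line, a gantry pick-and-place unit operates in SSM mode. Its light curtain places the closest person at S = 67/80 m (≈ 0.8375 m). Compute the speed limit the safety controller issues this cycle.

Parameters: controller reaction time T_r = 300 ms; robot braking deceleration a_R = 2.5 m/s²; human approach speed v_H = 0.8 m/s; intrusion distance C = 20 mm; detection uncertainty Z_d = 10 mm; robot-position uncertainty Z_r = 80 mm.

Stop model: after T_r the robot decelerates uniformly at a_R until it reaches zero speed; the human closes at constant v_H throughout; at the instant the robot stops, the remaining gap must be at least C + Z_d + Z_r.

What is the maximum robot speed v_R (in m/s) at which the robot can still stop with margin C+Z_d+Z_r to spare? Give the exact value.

quadratic (1/5)·v² + (31/50)·v + (-39/80) = 0
  disc = (31/50)² − 4·(1/5)·(-39/80) = 484/625 ; √disc = 22/25
  v_R = (−(31/50) + 22/25) / (2·(1/5)) = 13/20 m/s
check:
T_s = v_R/a_R = (13/20)/(5/2) = 0.2600 s
robot in T_r: 0.6500·0.3000 = 0.1950 m
robot under decel: 0.6500²/(2·2.5000) = 0.0845 m
human closes 0.8000·0.5600 = 0.4480 m
C+Z_d+Z_r = 0.0200+0.0100+0.0800 = 0.1100 m
sum ≈ 0.1950+0.0845+0.4480+0.1100 ≈ 0.8375 m = S ✓

v_R_max = 13/20 m/s = 0.6500 m/s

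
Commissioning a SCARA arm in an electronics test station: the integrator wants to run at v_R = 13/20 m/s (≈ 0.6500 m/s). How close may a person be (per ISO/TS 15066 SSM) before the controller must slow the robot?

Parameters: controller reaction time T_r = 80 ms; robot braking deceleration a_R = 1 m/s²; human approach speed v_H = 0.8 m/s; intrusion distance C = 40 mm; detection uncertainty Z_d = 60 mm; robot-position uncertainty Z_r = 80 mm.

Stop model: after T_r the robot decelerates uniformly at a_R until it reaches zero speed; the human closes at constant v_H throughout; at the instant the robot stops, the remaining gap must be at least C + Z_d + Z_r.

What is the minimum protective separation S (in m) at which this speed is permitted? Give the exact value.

T_s = v_R/a_R = (13/20)/1 = 0.6500 s
reaction-phase robot travel = 0.6500·0.0800 = 0.0520 m
robot under decel: 0.6500²/(2·1.0000) = 0.2112 m
person approaches 0.8000·(0.0800+0.6500) = 0.5840 m
residual clearance needed = 0.0400+0.0600+0.0800 = 0.1800 m
S_min ≈ 0.0520+0.2112+0.5840+0.1800  ⇒  S_min = 4109/4000 m

S_min = 4109/4000 m = 1.0272 m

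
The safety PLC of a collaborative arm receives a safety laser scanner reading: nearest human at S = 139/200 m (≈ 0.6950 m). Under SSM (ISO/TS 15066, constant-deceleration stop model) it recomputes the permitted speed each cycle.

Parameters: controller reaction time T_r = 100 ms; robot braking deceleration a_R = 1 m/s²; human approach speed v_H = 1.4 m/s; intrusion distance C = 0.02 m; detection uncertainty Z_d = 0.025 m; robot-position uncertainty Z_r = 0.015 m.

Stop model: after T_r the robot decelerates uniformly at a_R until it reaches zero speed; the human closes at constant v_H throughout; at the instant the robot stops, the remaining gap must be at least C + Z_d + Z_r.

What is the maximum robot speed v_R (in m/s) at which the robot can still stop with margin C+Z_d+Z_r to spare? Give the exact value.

v_R_max = 3/10 m/s = 0.3000 m/s

collect terms ⇒ (1/2)·v_R² + (3/2)·v_R + (-99/200) = 0
  disc = (3/2)² − 4·(1/2)·(-99/200) = 81/25 ; √disc = 9/5
  v_R = (−(3/2) + 9/5) / (2·(1/2)) = 3/10 m/s
check:
stop time T_s = (3/10)/1 = 0.3000 s
reaction-phase robot travel = 0.3000·0.1000 = 0.0300 m
robot under decel: 0.3000²/(2·1.0000) = 0.0450 m
human over T_r+T_s: 1.4000·(0.1000+0.3000) = 0.5600 m
residual clearance needed = 0.0200+0.0250+0.0150 = 0.0600 m
sum ≈ 0.0300+0.0450+0.5600+0.0600 ≈ 0.6950 m = S ✓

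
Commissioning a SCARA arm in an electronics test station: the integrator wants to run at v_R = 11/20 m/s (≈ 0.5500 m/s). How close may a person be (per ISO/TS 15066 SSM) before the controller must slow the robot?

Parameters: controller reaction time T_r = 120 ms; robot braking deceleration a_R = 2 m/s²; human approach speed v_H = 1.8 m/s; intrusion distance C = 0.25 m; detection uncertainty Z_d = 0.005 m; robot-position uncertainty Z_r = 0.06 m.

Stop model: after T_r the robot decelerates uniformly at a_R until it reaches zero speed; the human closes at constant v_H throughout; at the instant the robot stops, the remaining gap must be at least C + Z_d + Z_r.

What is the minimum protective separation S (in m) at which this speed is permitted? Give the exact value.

S_min = 9341/8000 m = 1.1676 m

T_s = v_R/a_R = (11/20)/2 = 0.2750 s
robot covers v_R·T_r = 0.5500·0.1200 = 0.0660 m before braking
robot under decel: 0.5500²/(2·2.0000) = 0.0756 m
person approaches 1.8000·(0.1200+0.2750) = 0.7110 m
residual clearance needed = 0.2500+0.0050+0.0600 = 0.3150 m
S_min ≈ 0.0660+0.0756+0.7110+0.3150  ⇒  S_min = 9341/8000 m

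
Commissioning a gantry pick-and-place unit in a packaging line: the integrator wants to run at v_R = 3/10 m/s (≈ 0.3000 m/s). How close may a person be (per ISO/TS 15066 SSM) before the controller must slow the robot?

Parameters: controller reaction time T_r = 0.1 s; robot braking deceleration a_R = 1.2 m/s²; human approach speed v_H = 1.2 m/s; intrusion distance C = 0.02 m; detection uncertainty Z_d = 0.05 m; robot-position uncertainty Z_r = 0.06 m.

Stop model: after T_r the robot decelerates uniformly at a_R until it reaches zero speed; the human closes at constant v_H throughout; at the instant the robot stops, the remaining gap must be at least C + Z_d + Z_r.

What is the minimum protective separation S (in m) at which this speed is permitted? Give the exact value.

S_min = 247/400 m = 0.6175 m

stop time T_s = (3/10)/(6/5) = 0.2500 s
robot covers v_R·T_r = 0.3000·0.1000 = 0.0300 m before braking
braking distance = 0.3000²/(2·1.2000) = 0.0375 m
person approaches 1.2000·(0.1000+0.2500) = 0.4200 m
C+Z_d+Z_r = 0.0200+0.0500+0.0600 = 0.1300 m
S_min ≈ 0.0300+0.0375+0.4200+0.1300  ⇒  S_min = 247/400 m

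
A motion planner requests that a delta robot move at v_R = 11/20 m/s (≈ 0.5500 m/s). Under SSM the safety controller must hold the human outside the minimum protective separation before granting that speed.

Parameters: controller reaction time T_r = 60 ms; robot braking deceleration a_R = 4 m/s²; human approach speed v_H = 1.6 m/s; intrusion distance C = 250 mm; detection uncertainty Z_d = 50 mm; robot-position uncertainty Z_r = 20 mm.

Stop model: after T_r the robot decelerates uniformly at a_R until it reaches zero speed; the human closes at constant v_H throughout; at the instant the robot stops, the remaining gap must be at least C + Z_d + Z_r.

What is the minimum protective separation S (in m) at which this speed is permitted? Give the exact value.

stop time T_s = (11/20)/4 = 0.1375 s
robot covers v_R·T_r = 0.5500·0.0600 = 0.0330 m before braking
braking distance = 0.5500²/(2·4.0000) = 0.0378 m
human closes 1.6000·0.1975 = 0.3160 m
margins: 0.2500+0.0500+0.0200 = 0.3200 m
S_min ≈ 0.0330+0.0378+0.3160+0.3200  ⇒  S_min = 11309/16000 m

S_min = 11309/16000 m = 0.7068 m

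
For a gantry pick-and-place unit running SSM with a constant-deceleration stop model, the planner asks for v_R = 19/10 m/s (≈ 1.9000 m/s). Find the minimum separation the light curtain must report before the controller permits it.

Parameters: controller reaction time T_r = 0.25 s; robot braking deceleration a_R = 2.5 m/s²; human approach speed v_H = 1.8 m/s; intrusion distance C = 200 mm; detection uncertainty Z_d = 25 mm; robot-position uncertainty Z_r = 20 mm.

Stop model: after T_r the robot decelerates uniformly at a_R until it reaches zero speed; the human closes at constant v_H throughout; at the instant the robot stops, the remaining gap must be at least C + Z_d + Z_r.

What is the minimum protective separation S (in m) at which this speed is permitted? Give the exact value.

S_min = 163/50 m = 3.2600 m

T_s = v_R/a_R = (19/10)/(5/2) = 0.7600 s
robot covers v_R·T_r = 1.9000·0.2500 = 0.4750 m before braking
braking distance = 1.9000²/(2·2.5000) = 0.7220 m
person approaches 1.8000·(0.2500+0.7600) = 1.8180 m
residual clearance needed = 0.2000+0.0250+0.0200 = 0.2450 m
S_min ≈ 0.4750+0.7220+1.8180+0.2450  ⇒  S_min = 163/50 m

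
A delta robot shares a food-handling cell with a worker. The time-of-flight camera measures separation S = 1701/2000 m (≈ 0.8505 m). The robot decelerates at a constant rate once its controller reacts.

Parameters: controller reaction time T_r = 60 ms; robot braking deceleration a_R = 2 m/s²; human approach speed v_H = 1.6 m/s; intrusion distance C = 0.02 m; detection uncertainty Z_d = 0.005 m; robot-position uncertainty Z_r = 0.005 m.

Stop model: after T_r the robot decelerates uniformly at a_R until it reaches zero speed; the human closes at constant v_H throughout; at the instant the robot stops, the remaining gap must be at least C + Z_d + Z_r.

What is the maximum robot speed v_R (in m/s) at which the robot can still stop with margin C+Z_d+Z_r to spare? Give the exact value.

v_R_max = 7/10 m/s = 0.7000 m/s

quadratic (1/4)·v² + (43/50)·v + (-1449/2000) = 0
  disc = (43/50)² − 4·(1/4)·(-1449/2000) = 14641/10000 ; √disc = 121/100
  v_R = (−(43/50) + 121/100) / (2·(1/4)) = 7/10 m/s
check:
stop time T_s = (7/10)/2 = 0.3500 s
robot covers v_R·T_r = 0.7000·0.0600 = 0.0420 m before braking
braking distance = 0.7000²/(2·2.0000) = 0.1225 m
person approaches 1.6000·(0.0600+0.3500) = 0.6560 m
residual clearance needed = 0.0200+0.0050+0.0050 = 0.0300 m
sum ≈ 0.0420+0.1225+0.6560+0.0300 ≈ 0.8505 m = S ✓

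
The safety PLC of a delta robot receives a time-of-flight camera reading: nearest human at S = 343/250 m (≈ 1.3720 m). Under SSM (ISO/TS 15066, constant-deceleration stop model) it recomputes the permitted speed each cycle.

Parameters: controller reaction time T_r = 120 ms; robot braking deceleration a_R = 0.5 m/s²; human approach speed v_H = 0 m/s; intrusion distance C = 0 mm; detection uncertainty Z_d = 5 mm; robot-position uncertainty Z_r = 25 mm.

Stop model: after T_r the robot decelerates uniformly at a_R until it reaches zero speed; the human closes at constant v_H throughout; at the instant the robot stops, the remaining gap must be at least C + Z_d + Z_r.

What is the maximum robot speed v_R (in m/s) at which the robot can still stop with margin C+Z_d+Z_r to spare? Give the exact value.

v_R_max = 11/10 m/s = 1.1000 m/s

at the boundary: (1)·v² + (3/25)·v + (-671/500) = 0
  disc = (3/25)² − 4·(1)·(-671/500) = 3364/625 ; √disc = 58/25
  v_R = (−(3/25) + 58/25) / (2·(1)) = 11/10 m/s
check:
stop time T_s = (11/10)/(1/2) = 2.2000 s
robot covers v_R·T_r = 1.1000·0.1200 = 0.1320 m before braking
robot covers 1.1000·2.2000 − ½·0.5000·2.2000² = 1.2100 m while stopping
human closes 0.0000·2.3200 = 0.0000 m
C+Z_d+Z_r = 0.0000+0.0050+0.0250 = 0.0300 m
sum ≈ 0.1320+1.2100+0.0000+0.0300 ≈ 1.3720 m = S ✓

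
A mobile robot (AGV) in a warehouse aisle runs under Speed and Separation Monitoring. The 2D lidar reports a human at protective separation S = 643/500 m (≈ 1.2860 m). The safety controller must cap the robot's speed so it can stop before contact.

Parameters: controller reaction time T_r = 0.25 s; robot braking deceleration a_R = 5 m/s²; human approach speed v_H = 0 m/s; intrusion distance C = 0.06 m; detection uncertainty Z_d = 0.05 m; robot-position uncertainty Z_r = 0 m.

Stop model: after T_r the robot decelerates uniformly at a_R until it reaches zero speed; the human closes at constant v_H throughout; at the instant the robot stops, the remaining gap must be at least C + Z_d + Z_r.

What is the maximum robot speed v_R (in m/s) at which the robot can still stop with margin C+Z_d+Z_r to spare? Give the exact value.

at the boundary: (1/10)·v² + (1/4)·v + (-147/125) = 0
  disc = (1/4)² − 4·(1/10)·(-147/125) = 5329/10000 ; √disc = 73/100
  v_R = (−(1/4) + 73/100) / (2·(1/10)) = 12/5 m/s
check:
stop time T_s = (12/5)/5 = 0.4800 s
robot in T_r: 2.4000·0.2500 = 0.6000 m
robot covers 2.4000·0.4800 − ½·5.0000·0.4800² = 0.5760 m while stopping
human over T_r+T_s: 0.0000·(0.2500+0.4800) = 0.0000 m
margins: 0.0600+0.0500+0.0000 = 0.1100 m
sum ≈ 0.6000+0.5760+0.0000+0.1100 ≈ 1.2860 m = S ✓

v_R_max = 12/5 m/s = 2.4000 m/s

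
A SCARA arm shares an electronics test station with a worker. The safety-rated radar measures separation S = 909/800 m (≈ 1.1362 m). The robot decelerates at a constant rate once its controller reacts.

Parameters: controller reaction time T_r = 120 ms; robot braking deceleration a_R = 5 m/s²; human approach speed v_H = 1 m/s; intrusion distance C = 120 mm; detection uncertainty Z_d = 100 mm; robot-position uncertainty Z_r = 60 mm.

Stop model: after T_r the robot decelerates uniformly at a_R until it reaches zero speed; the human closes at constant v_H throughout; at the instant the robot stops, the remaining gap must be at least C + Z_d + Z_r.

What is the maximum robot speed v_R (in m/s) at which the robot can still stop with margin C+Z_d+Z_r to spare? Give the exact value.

collect terms ⇒ (1/10)·v_R² + (8/25)·v_R + (-589/800) = 0
  disc = (8/25)² − 4·(1/10)·(-589/800) = 3969/10000 ; √disc = 63/100
  v_R = (−(8/25) + 63/100) / (2·(1/10)) = 31/20 m/s
check:
T_s = v_R/a_R = (31/20)/5 = 0.3100 s
reaction-phase robot travel = 1.5500·0.1200 = 0.1860 m
robot under decel: 1.5500²/(2·5.0000) = 0.2402 m
human closes 1.0000·0.4300 = 0.4300 m
residual clearance needed = 0.1200+0.1000+0.0600 = 0.2800 m
sum ≈ 0.1860+0.2402+0.4300+0.2800 ≈ 1.1362 m = S ✓

v_R_max = 31/20 m/s = 1.5500 m/s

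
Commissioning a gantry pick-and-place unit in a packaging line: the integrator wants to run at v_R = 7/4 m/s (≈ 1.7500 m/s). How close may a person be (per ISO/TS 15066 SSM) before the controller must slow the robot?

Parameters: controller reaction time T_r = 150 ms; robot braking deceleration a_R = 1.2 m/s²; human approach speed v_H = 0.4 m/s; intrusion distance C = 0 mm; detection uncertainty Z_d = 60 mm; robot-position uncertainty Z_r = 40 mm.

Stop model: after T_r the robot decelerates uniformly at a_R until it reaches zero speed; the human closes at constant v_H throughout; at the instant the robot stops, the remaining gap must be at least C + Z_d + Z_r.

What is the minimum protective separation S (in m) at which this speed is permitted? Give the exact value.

T_s = v_R/a_R = (7/4)/(6/5) = 1.4583 s
reaction-phase robot travel = 1.7500·0.1500 = 0.2625 m
robot under decel: 1.7500²/(2·1.2000) = 1.2760 m
human closes 0.4000·1.6083 = 0.6433 m
C+Z_d+Z_r = 0.0000+0.0600+0.0400 = 0.1000 m
S_min ≈ 0.2625+1.2760+0.6433+0.1000  ⇒  S_min = 3651/1600 m

S_min = 3651/1600 m = 2.2819 m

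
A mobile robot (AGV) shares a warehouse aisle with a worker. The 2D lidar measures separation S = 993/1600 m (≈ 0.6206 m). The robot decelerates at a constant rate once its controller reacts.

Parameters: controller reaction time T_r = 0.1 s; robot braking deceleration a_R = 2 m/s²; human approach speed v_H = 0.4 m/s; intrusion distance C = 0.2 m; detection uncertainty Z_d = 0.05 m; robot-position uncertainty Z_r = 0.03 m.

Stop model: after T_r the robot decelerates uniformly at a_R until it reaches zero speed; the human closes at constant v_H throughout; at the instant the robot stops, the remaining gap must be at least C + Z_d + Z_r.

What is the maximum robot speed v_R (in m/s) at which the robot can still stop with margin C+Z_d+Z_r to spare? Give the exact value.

collect terms ⇒ (1/4)·v_R² + (3/10)·v_R + (-481/1600) = 0
  disc = (3/10)² − 4·(1/4)·(-481/1600) = 25/64 ; √disc = 5/8
  v_R = (−(3/10) + 5/8) / (2·(1/4)) = 13/20 m/s
check:
T_s = v_R/a_R = (13/20)/2 = 0.3250 s
robot covers v_R·T_r = 0.6500·0.1000 = 0.0650 m before braking
braking distance = 0.6500²/(2·2.0000) = 0.1056 m
person approaches 0.4000·(0.1000+0.3250) = 0.1700 m
residual clearance needed = 0.2000+0.0500+0.0300 = 0.2800 m
sum ≈ 0.0650+0.1056+0.1700+0.2800 ≈ 0.6206 m = S ✓

v_R_max = 13/20 m/s = 0.6500 m/s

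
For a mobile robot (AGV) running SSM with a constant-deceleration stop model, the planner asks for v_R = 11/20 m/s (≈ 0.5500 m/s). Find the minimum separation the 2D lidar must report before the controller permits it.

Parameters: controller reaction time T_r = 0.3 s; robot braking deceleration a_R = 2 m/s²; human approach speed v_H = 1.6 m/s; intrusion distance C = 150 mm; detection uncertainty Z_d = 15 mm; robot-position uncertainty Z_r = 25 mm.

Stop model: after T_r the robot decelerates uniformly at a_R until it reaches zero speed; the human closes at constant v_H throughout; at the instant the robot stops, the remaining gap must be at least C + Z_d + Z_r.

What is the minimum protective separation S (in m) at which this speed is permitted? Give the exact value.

S_min = 2161/1600 m = 1.3506 m

T_s = v_R/a_R = (11/20)/2 = 0.2750 s
robot in T_r: 0.5500·0.3000 = 0.1650 m
braking distance = 0.5500²/(2·2.0000) = 0.0756 m
human over T_r+T_s: 1.6000·(0.3000+0.2750) = 0.9200 m
C+Z_d+Z_r = 0.1500+0.0150+0.0250 = 0.1900 m
S_min ≈ 0.1650+0.0756+0.9200+0.1900  ⇒  S_min = 2161/1600 m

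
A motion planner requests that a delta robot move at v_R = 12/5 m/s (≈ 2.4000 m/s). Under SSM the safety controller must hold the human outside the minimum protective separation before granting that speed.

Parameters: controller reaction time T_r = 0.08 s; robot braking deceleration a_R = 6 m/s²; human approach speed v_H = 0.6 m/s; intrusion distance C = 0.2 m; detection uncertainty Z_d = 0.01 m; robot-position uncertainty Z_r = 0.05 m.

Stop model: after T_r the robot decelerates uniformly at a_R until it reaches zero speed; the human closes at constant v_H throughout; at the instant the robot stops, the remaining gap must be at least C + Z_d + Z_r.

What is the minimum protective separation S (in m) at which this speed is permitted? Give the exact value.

T_s = v_R/a_R = (12/5)/6 = 0.4000 s
robot in T_r: 2.4000·0.0800 = 0.1920 m
robot under decel: 2.4000²/(2·6.0000) = 0.4800 m
human over T_r+T_s: 0.6000·(0.0800+0.4000) = 0.2880 m
residual clearance needed = 0.2000+0.0100+0.0500 = 0.2600 m
S_min ≈ 0.1920+0.4800+0.2880+0.2600  ⇒  S_min = 61/50 m

S_min = 61/50 m = 1.2200 m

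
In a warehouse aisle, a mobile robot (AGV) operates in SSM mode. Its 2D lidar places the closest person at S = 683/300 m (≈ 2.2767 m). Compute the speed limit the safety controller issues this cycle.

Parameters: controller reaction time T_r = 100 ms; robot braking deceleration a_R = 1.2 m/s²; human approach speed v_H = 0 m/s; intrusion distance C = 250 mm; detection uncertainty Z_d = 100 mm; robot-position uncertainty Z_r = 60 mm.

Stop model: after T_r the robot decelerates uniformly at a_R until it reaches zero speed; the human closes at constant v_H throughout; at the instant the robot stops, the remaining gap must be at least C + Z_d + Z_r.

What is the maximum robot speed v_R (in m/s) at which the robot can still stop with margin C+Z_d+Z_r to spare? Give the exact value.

v_R_max = 2 m/s = 2.0000 m/s

at the boundary: (5/12)·v² + (1/10)·v + (-28/15) = 0
  disc = (1/10)² − 4·(5/12)·(-28/15) = 2809/900 ; √disc = 53/30
  v_R = (−(1/10) + 53/30) / (2·(5/12)) = 2 m/s
check:
braking lasts T_s = 2/(6/5) = 1.6667 s
robot covers v_R·T_r = 2.0000·0.1000 = 0.2000 m before braking
robot under decel: 2.0000²/(2·1.2000) = 1.6667 m
human over T_r+T_s: 0.0000·(0.1000+1.6667) = 0.0000 m
margins: 0.2500+0.1000+0.0600 = 0.4100 m
sum ≈ 0.2000+1.6667+0.0000+0.4100 ≈ 2.2767 m = S ✓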